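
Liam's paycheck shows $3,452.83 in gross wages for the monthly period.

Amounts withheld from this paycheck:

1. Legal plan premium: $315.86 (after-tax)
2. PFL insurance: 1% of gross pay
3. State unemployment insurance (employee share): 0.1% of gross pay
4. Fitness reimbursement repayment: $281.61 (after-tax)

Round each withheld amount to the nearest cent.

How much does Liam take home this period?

State unemployment insurance (employee share): $3,452.83 × 0.001 = $3.45
PFL insurance: $3,452.83 × 0.01 = $34.53
Fitness reimbursement repayment: $281.61
Legal plan premium: $315.86
Total deductions = $3.45 + $34.53 + $281.61 + $315.86 = $635.45
Net pay = $3,452.83 − $635.45 = $2,817.38

$2,817.38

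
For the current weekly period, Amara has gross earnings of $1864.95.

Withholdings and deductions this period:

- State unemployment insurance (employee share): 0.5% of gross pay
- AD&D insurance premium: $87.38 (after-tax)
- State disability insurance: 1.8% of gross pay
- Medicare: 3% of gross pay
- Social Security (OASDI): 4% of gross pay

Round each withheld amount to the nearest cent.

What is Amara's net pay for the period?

$1604.13

Social Security (OASDI): $1864.95 × 0.04 = $74.60
State disability insurance: $1864.95 × 0.018 = $33.57
State unemployment insurance (employee share): $1864.95 × 0.005 = $9.32
Medicare: $1864.95 × 0.03 = $55.95
AD&D insurance premium: $87.38
Total deductions = $74.60 + $33.57 + $9.32 + $55.95 + $87.38 = $260.82
Net pay = $1864.95 − $260.82 = $1604.13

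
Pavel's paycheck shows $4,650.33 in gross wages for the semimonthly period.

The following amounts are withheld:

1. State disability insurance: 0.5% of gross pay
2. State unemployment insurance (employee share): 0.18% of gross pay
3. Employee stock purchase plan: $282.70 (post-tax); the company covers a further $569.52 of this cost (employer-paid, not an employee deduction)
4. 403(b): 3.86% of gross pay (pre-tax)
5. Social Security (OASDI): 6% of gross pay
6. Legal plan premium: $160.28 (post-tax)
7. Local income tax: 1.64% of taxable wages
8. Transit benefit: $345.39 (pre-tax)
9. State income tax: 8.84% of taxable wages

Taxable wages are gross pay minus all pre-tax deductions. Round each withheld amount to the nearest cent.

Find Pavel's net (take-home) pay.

Transit benefit: $345.39
403(b): $4,650.33 × 0.0386 = $179.50
Pre-tax total = $345.39 + $179.50 = $524.89
Taxable wages = $4,650.33 − $524.89 = $4,125.44
Local income tax: $4,125.44 × 0.0164 = $67.66
State income tax: $4,125.44 × 0.0884 = $364.69
State unemployment insurance (employee share): $4,650.33 × 0.0018 = $8.37
State disability insurance: $4,650.33 × 0.005 = $23.25
Social Security (OASDI): $4,650.33 × 0.06 = $279.02
Employee stock purchase plan: $282.70
Legal plan premium: $160.28
(Employer's $569.52 toward employee stock purchase plan is not withheld from the employee.)
Total deductions = $345.39 + $179.50 + $67.66 + $364.69 + $8.37 + $23.25 + $279.02 + $282.70 + $160.28 = $1,710.86
Net pay = $4,650.33 − $1,710.86 = $2,939.47

$2,939.47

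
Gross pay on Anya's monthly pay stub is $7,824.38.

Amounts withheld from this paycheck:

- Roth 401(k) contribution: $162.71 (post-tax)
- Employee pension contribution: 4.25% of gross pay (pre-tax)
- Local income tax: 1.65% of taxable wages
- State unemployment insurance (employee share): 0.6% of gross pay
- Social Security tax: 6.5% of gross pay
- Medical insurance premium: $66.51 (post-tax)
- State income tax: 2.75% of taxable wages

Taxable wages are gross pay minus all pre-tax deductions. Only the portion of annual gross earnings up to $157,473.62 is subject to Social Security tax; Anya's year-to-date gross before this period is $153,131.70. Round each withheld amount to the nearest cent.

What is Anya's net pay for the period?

Employee pension contribution: $7,824.38 × 0.0425 = $332.54
Taxable wages = $7,824.38 − $332.54 = $7,491.84
Local income tax: $7,491.84 × 0.0165 = $123.62
State income tax: $7,491.84 × 0.0275 = $206.03
Social Security tax: only $157,473.62 − $153,131.70 = $4,341.92 of this check is subject → $4,341.92 × 0.065 = $282.22
State unemployment insurance (employee share): $7,824.38 × 0.006 = $46.95
Medical insurance premium: $66.51
Roth 401(k) contribution: $162.71
Total deductions = $332.54 + $123.62 + $206.03 + $282.22 + $46.95 + $66.51 + $162.71 = $1,220.58
Net pay = $7,824.38 − $1,220.58 = $6,603.80

$6,603.80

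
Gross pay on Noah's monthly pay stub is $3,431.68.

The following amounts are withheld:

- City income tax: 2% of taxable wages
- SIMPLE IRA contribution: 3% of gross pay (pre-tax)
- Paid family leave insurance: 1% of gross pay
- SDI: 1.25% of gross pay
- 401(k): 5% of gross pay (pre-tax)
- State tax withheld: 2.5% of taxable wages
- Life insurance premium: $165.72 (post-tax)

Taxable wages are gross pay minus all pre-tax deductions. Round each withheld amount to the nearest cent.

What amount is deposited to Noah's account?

$2,772.14

SIMPLE IRA contribution: $3,431.68 × 0.03 = $102.95
401(k): $3,431.68 × 0.05 = $171.58
Pre-tax total = $102.95 + $171.58 = $274.53
Taxable wages = $3,431.68 − $274.53 = $3,157.15
City income tax: $3,157.15 × 0.02 = $63.14
State tax withheld: $3,157.15 × 0.025 = $78.93
Paid family leave insurance: $3,431.68 × 0.01 = $34.32
SDI: $3,431.68 × 0.0125 = $42.90
Life insurance premium: $165.72
Total deductions = $102.95 + $171.58 + $63.14 + $78.93 + $34.32 + $42.90 + $165.72 = $659.54
Net pay = $3,431.68 − $659.54 = $2,772.14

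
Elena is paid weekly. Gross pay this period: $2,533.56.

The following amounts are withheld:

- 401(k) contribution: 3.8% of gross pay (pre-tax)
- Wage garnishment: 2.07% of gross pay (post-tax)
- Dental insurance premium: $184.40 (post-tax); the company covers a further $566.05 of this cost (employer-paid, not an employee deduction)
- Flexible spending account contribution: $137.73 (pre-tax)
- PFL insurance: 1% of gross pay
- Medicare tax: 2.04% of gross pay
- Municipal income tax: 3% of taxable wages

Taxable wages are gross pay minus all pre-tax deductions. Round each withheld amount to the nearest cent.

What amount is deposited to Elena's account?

$1,916.70

401(k) contribution: $2,533.56 × 0.038 = $96.28
Flexible spending account contribution: $137.73
Pre-tax total = $96.28 + $137.73 = $234.01
Taxable wages = $2,533.56 − $234.01 = $2,299.55
Municipal income tax: $2,299.55 × 0.03 = $68.99
Medicare tax: $2,533.56 × 0.0204 = $51.68
PFL insurance: $2,533.56 × 0.01 = $25.34
Dental insurance premium: $184.40
Wage garnishment: $2,533.56 × 0.0207 = $52.44
(Employer's $566.05 toward dental insurance premium is not withheld from the employee.)
Total deductions = $96.28 + $137.73 + $68.99 + $51.68 + $25.34 + $184.40 + $52.44 = $616.86
Net pay = $2,533.56 − $616.86 = $1,916.70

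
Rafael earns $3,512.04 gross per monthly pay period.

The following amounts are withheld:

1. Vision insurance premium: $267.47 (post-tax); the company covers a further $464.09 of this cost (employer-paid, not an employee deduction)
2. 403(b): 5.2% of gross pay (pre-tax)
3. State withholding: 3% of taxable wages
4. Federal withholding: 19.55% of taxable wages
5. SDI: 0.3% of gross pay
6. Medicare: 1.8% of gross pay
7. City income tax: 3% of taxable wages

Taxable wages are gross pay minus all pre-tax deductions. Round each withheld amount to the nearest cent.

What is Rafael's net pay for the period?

$2,137.52

403(b): $3,512.04 × 0.052 = $182.63
Taxable wages = $3,512.04 − $182.63 = $3,329.41
State withholding: $3,329.41 × 0.03 = $99.88
City income tax: $3,329.41 × 0.03 = $99.88
Federal withholding: $3,329.41 × 0.1955 = $650.90
SDI: $3,512.04 × 0.003 = $10.54
Medicare: $3,512.04 × 0.018 = $63.22
Vision insurance premium: $267.47
(Employer's $464.09 toward vision insurance premium is not withheld from the employee.)
Total deductions = $182.63 + $99.88 + $99.88 + $650.90 + $10.54 + $63.22 + $267.47 = $1,374.52
Net pay = $3,512.04 − $1,374.52 = $2,137.52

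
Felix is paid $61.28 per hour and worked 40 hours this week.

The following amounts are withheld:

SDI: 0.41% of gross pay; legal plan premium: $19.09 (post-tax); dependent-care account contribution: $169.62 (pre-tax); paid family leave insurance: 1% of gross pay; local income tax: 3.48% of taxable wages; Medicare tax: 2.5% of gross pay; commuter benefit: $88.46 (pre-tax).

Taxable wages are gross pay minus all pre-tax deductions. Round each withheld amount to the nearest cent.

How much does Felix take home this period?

Gross pay: 40 × $61.28 = $2451.20
Dependent-care account contribution: $169.62
Commuter benefit: $88.46
Pre-tax total = $169.62 + $88.46 = $258.08
Taxable wages = $2451.20 − $258.08 = $2193.12
Local income tax: $2193.12 × 0.0348 = $76.32
SDI: $2451.20 × 0.0041 = $10.05
Medicare tax: $2451.20 × 0.025 = $61.28
Paid family leave insurance: $2451.20 × 0.01 = $24.51
Legal plan premium: $19.09
Total deductions = $169.62 + $88.46 + $76.32 + $10.05 + $61.28 + $24.51 + $19.09 = $449.33
Net pay = $2451.20 − $449.33 = $2001.87

$2001.87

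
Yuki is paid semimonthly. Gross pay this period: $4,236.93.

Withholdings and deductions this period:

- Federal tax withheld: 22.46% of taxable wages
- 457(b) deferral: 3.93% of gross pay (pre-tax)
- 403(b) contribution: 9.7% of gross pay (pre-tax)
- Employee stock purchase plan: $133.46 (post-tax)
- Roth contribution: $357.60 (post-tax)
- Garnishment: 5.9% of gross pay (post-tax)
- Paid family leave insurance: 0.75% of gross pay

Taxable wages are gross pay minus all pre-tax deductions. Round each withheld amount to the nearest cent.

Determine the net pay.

$2,064.71

457(b) deferral: $4,236.93 × 0.0393 = $166.51
403(b) contribution: $4,236.93 × 0.097 = $410.98
Pre-tax total = $166.51 + $410.98 = $577.49
Taxable wages = $4,236.93 − $577.49 = $3,659.44
Federal tax withheld: $3,659.44 × 0.2246 = $821.91
Paid family leave insurance: $4,236.93 × 0.0075 = $31.78
Roth contribution: $357.60
Employee stock purchase plan: $133.46
Garnishment: $4,236.93 × 0.059 = $249.98
Total deductions = $166.51 + $410.98 + $821.91 + $31.78 + $357.60 + $133.46 + $249.98 = $2,172.22
Net pay = $4,236.93 − $2,172.22 = $2,064.71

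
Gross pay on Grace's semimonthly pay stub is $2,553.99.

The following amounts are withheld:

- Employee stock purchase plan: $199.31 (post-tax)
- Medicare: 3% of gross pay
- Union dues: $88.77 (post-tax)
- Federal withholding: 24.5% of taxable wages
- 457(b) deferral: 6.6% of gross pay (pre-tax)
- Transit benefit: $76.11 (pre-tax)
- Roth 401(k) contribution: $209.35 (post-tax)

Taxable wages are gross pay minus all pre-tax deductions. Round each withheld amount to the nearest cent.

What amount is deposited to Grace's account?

Transit benefit: $76.11
457(b) deferral: $2,553.99 × 0.066 = $168.56
Pre-tax total = $76.11 + $168.56 = $244.67
Taxable wages = $2,553.99 − $244.67 = $2,309.32
Federal withholding: $2,309.32 × 0.245 = $565.78
Medicare: $2,553.99 × 0.03 = $76.62
Union dues: $88.77
Roth 401(k) contribution: $209.35
Employee stock purchase plan: $199.31
Total deductions = $76.11 + $168.56 + $565.78 + $76.62 + $88.77 + $209.35 + $199.31 = $1,384.50
Net pay = $2,553.99 − $1,384.50 = $1,169.49

$1,169.49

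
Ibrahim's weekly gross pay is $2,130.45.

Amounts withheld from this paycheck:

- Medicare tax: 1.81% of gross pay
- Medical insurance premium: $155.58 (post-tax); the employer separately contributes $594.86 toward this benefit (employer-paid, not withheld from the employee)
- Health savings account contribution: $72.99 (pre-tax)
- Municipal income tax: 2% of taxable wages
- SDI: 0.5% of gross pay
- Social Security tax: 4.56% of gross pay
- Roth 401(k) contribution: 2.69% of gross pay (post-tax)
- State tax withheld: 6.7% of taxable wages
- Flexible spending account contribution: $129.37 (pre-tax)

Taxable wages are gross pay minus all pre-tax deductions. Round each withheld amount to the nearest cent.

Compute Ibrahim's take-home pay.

$1,401.10

Health savings account contribution: $72.99
Flexible spending account contribution: $129.37
Pre-tax total = $72.99 + $129.37 = $202.36
Taxable wages = $2,130.45 − $202.36 = $1,928.09
Municipal income tax: $1,928.09 × 0.02 = $38.56
State tax withheld: $1,928.09 × 0.067 = $129.18
Medicare tax: $2,130.45 × 0.0181 = $38.56
SDI: $2,130.45 × 0.005 = $10.65
Social Security tax: $2,130.45 × 0.0456 = $97.15
Medical insurance premium: $155.58
Roth 401(k) contribution: $2,130.45 × 0.0269 = $57.31
(Employer's $594.86 toward medical insurance premium is not withheld from the employee.)
Total deductions = $72.99 + $129.37 + $38.56 + $129.18 + $38.56 + $10.65 + $97.15 + $155.58 + $57.31 = $729.35
Net pay = $2,130.45 − $729.35 = $1,401.10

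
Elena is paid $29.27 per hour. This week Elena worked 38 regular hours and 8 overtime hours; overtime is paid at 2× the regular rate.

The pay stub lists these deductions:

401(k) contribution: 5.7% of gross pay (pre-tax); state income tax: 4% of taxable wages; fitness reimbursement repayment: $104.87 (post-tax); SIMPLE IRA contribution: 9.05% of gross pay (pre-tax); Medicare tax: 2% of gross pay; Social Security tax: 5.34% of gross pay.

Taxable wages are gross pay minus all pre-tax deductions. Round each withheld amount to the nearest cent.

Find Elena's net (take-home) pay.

Regular pay: 38 × $29.27 = $1112.26
Overtime pay: 8 × $29.27 × 2 = $468.32
Gross pay = $1112.26 + $468.32 = $1580.58
SIMPLE IRA contribution: $1580.58 × 0.0905 = $143.04
401(k) contribution: $1580.58 × 0.057 = $90.09
Pre-tax total = $143.04 + $90.09 = $233.13
Taxable wages = $1580.58 − $233.13 = $1347.45
State income tax: $1347.45 × 0.04 = $53.90
Medicare tax: $1580.58 × 0.02 = $31.61
Social Security tax: $1580.58 × 0.0534 = $84.40
Fitness reimbursement repayment: $104.87
Total deductions = $143.04 + $90.09 + $53.90 + $31.61 + $84.40 + $104.87 = $507.91
Net pay = $1580.58 − $507.91 = $1072.67

$1072.67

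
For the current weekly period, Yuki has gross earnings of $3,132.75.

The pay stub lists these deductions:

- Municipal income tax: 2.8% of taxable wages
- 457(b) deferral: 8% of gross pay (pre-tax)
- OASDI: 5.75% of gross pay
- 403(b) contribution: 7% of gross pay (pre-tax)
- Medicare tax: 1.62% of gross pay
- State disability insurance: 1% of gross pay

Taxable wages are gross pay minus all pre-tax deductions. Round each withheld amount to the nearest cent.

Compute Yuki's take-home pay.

457(b) deferral: $3,132.75 × 0.08 = $250.62
403(b) contribution: $3,132.75 × 0.07 = $219.29
Pre-tax total = $250.62 + $219.29 = $469.91
Taxable wages = $3,132.75 − $469.91 = $2,662.84
Municipal income tax: $2,662.84 × 0.028 = $74.56
State disability insurance: $3,132.75 × 0.01 = $31.33
Medicare tax: $3,132.75 × 0.0162 = $50.75
OASDI: $3,132.75 × 0.0575 = $180.13
Total deductions = $250.62 + $219.29 + $74.56 + $31.33 + $50.75 + $180.13 = $806.68
Net pay = $3,132.75 − $806.68 = $2,326.07

$2,326.07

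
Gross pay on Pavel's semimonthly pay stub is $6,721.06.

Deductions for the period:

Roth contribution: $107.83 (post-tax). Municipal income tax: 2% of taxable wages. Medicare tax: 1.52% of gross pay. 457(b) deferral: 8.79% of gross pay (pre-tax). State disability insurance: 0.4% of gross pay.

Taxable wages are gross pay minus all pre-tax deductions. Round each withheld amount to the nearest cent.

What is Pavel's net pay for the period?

$5,770.80

457(b) deferral: $6,721.06 × 0.0879 = $590.78
Taxable wages = $6,721.06 − $590.78 = $6,130.28
Municipal income tax: $6,130.28 × 0.02 = $122.61
State disability insurance: $6,721.06 × 0.004 = $26.88
Medicare tax: $6,721.06 × 0.0152 = $102.16
Roth contribution: $107.83
Total deductions = $590.78 + $122.61 + $26.88 + $102.16 + $107.83 = $950.26
Net pay = $6,721.06 − $950.26 = $5,770.80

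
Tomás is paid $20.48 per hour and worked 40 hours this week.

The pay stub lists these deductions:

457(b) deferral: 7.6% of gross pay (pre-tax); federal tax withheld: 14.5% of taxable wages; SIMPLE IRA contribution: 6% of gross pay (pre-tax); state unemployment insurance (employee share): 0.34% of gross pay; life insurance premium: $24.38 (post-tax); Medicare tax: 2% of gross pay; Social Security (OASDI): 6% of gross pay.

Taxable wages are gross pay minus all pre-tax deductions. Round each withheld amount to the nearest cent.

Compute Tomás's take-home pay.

Gross pay: 40 × $20.48 = $819.20
457(b) deferral: $819.20 × 0.076 = $62.26
SIMPLE IRA contribution: $819.20 × 0.06 = $49.15
Pre-tax total = $62.26 + $49.15 = $111.41
Taxable wages = $819.20 − $111.41 = $707.79
Federal tax withheld: $707.79 × 0.145 = $102.63
Medicare tax: $819.20 × 0.02 = $16.38
Social Security (OASDI): $819.20 × 0.06 = $49.15
State unemployment insurance (employee share): $819.20 × 0.0034 = $2.79
Life insurance premium: $24.38
Total deductions = $62.26 + $49.15 + $102.63 + $16.38 + $49.15 + $2.79 + $24.38 = $306.74
Net pay = $819.20 − $306.74 = $512.46

$512.46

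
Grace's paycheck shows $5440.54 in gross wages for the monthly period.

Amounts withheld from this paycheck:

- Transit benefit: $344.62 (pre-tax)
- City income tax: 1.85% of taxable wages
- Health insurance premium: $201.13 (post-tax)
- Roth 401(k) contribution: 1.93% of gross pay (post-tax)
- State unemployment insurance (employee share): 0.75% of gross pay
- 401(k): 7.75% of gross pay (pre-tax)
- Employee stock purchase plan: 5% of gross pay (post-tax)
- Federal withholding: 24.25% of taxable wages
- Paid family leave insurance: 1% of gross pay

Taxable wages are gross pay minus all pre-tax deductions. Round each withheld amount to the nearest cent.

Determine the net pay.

$2780.93

Transit benefit: $344.62
401(k): $5440.54 × 0.0775 = $421.64
Pre-tax total = $344.62 + $421.64 = $766.26
Taxable wages = $5440.54 − $766.26 = $4674.28
Federal withholding: $4674.28 × 0.2425 = $1133.51
City income tax: $4674.28 × 0.0185 = $86.47
Paid family leave insurance: $5440.54 × 0.01 = $54.41
State unemployment insurance (employee share): $5440.54 × 0.0075 = $40.80
Health insurance premium: $201.13
Roth 401(k) contribution: $5440.54 × 0.0193 = $105.00
Employee stock purchase plan: $5440.54 × 0.05 = $272.03
Total deductions = $344.62 + $421.64 + $1133.51 + $86.47 + $54.41 + $40.80 + $201.13 + $105.00 + $272.03 = $2659.61
Net pay = $5440.54 − $2659.61 = $2780.93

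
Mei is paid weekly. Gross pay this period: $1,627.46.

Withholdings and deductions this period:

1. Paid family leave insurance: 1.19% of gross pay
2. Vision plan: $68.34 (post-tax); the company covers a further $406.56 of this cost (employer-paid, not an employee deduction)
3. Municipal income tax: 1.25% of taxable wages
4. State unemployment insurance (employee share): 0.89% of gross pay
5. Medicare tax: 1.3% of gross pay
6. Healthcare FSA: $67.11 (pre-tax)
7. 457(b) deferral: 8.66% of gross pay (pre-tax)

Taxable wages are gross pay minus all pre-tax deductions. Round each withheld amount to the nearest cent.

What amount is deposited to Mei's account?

$1,278.32

Healthcare FSA: $67.11
457(b) deferral: $1,627.46 × 0.0866 = $140.94
Pre-tax total = $67.11 + $140.94 = $208.05
Taxable wages = $1,627.46 − $208.05 = $1,419.41
Municipal income tax: $1,419.41 × 0.0125 = $17.74
Paid family leave insurance: $1,627.46 × 0.0119 = $19.37
State unemployment insurance (employee share): $1,627.46 × 0.0089 = $14.48
Medicare tax: $1,627.46 × 0.013 = $21.16
Vision plan: $68.34
(Employer's $406.56 toward vision plan is not withheld from the employee.)
Total deductions = $67.11 + $140.94 + $17.74 + $19.37 + $14.48 + $21.16 + $68.34 = $349.14
Net pay = $1,627.46 − $349.14 = $1,278.32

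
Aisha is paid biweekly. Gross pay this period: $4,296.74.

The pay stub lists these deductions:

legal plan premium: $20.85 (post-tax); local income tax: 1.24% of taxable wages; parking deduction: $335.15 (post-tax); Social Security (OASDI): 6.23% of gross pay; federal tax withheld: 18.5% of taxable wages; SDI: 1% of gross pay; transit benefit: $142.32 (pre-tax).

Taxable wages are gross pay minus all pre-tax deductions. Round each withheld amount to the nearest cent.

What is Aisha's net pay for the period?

$2,667.68

Transit benefit: $142.32
Taxable wages = $4,296.74 − $142.32 = $4,154.42
Local income tax: $4,154.42 × 0.0124 = $51.51
Federal tax withheld: $4,154.42 × 0.185 = $768.57
SDI: $4,296.74 × 0.01 = $42.97
Social Security (OASDI): $4,296.74 × 0.0623 = $267.69
Parking deduction: $335.15
Legal plan premium: $20.85
Total deductions = $142.32 + $51.51 + $768.57 + $42.97 + $267.69 + $335.15 + $20.85 = $1,629.06
Net pay = $4,296.74 − $1,629.06 = $2,667.68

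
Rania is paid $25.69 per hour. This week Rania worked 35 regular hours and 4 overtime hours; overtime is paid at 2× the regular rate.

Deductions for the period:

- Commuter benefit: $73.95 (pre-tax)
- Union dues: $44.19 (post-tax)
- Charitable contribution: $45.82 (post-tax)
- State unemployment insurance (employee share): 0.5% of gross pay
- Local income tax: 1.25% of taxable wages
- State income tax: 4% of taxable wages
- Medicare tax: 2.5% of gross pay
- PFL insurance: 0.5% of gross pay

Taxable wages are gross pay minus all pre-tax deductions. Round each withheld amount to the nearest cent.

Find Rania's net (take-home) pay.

$847.94

Regular pay: 35 × $25.69 = $899.15
Overtime pay: 4 × $25.69 × 2 = $205.52
Gross pay = $899.15 + $205.52 = $1,104.67
Commuter benefit: $73.95
Taxable wages = $1,104.67 − $73.95 = $1,030.72
Local income tax: $1,030.72 × 0.0125 = $12.88
State income tax: $1,030.72 × 0.04 = $41.23
PFL insurance: $1,104.67 × 0.005 = $5.52
State unemployment insurance (employee share): $1,104.67 × 0.005 = $5.52
Medicare tax: $1,104.67 × 0.025 = $27.62
Union dues: $44.19
Charitable contribution: $45.82
Total deductions = $73.95 + $12.88 + $41.23 + $5.52 + $5.52 + $27.62 + $44.19 + $45.82 = $256.73
Net pay = $1,104.67 − $256.73 = $847.94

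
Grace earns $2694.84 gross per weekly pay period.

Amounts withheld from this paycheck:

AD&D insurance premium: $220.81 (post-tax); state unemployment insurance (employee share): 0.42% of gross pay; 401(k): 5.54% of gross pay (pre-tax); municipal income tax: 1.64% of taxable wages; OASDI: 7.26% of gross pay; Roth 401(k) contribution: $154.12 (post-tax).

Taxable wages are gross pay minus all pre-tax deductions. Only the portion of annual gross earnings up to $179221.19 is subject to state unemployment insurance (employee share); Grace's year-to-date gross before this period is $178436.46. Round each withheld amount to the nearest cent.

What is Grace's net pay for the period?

401(k): $2694.84 × 0.0554 = $149.29
Taxable wages = $2694.84 − $149.29 = $2545.55
Municipal income tax: $2545.55 × 0.0164 = $41.75
State unemployment insurance (employee share): only $179221.19 − $178436.46 = $784.73 of this check is subject → $784.73 × 0.0042 = $3.30
OASDI: $2694.84 × 0.0726 = $195.65
AD&D insurance premium: $220.81
Roth 401(k) contribution: $154.12
Total deductions = $149.29 + $41.75 + $3.30 + $195.65 + $220.81 + $154.12 = $764.92
Net pay = $2694.84 − $764.92 = $1929.92

$1929.92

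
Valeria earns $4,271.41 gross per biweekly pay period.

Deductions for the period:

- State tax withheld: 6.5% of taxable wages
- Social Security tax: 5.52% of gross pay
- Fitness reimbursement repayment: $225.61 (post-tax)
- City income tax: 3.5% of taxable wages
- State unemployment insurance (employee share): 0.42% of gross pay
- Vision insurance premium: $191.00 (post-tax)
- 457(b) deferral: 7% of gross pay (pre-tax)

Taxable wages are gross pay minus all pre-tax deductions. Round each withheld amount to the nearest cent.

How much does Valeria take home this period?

$2,904.84

457(b) deferral: $4,271.41 × 0.07 = $299.00
Taxable wages = $4,271.41 − $299.00 = $3,972.41
State tax withheld: $3,972.41 × 0.065 = $258.21
City income tax: $3,972.41 × 0.035 = $139.03
State unemployment insurance (employee share): $4,271.41 × 0.0042 = $17.94
Social Security tax: $4,271.41 × 0.0552 = $235.78
Vision insurance premium: $191.00
Fitness reimbursement repayment: $225.61
Total deductions = $299.00 + $258.21 + $139.03 + $17.94 + $235.78 + $191.00 + $225.61 = $1,366.57
Net pay = $4,271.41 − $1,366.57 = $2,904.84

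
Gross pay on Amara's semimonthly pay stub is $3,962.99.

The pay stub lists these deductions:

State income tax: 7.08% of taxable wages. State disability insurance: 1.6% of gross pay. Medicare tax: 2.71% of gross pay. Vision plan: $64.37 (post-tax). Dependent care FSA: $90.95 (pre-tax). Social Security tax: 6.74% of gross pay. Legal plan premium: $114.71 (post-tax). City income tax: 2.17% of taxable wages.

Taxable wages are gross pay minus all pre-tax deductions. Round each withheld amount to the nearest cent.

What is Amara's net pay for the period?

$2,896.88

Dependent care FSA: $90.95
Taxable wages = $3,962.99 − $90.95 = $3,872.04
City income tax: $3,872.04 × 0.0217 = $84.02
State income tax: $3,872.04 × 0.0708 = $274.14
State disability insurance: $3,962.99 × 0.016 = $63.41
Medicare tax: $3,962.99 × 0.0271 = $107.40
Social Security tax: $3,962.99 × 0.0674 = $267.11
Legal plan premium: $114.71
Vision plan: $64.37
Total deductions = $90.95 + $84.02 + $274.14 + $63.41 + $107.40 + $267.11 + $114.71 + $64.37 = $1,066.11
Net pay = $3,962.99 − $1,066.11 = $2,896.88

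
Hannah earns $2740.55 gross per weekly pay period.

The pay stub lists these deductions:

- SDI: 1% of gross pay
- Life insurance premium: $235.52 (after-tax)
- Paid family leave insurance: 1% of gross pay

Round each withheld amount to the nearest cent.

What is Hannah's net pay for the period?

$2450.21

Paid family leave insurance: $2740.55 × 0.01 = $27.41
SDI: $2740.55 × 0.01 = $27.41
Life insurance premium: $235.52
Total deductions = $27.41 + $27.41 + $235.52 = $290.34
Net pay = $2740.55 − $290.34 = $2450.21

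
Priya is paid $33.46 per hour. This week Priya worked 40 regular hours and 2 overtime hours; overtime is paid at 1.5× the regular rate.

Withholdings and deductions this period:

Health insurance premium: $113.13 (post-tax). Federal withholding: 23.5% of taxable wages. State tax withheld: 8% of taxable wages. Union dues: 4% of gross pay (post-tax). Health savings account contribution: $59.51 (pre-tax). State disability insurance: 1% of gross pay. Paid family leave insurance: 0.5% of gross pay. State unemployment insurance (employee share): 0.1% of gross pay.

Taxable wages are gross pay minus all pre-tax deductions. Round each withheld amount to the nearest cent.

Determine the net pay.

Regular pay: 40 × $33.46 = $1,338.40
Overtime pay: 2 × $33.46 × 1.5 = $100.38
Gross pay = $1,338.40 + $100.38 = $1,438.78
Health savings account contribution: $59.51
Taxable wages = $1,438.78 − $59.51 = $1,379.27
State tax withheld: $1,379.27 × 0.08 = $110.34
Federal withholding: $1,379.27 × 0.235 = $324.13
Paid family leave insurance: $1,438.78 × 0.005 = $7.19
State unemployment insurance (employee share): $1,438.78 × 0.001 = $1.44
State disability insurance: $1,438.78 × 0.01 = $14.39
Union dues: $1,438.78 × 0.04 = $57.55
Health insurance premium: $113.13
Total deductions = $59.51 + $110.34 + $324.13 + $7.19 + $1.44 + $14.39 + $57.55 + $113.13 = $687.68
Net pay = $1,438.78 − $687.68 = $751.10

$751.10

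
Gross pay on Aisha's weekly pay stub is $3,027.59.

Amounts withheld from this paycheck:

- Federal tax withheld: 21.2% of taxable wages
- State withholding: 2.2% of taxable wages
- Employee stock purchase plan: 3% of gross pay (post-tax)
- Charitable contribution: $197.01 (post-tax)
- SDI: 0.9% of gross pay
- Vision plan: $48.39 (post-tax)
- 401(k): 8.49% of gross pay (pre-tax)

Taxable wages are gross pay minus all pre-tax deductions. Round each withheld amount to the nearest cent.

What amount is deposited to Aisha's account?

$1,758.76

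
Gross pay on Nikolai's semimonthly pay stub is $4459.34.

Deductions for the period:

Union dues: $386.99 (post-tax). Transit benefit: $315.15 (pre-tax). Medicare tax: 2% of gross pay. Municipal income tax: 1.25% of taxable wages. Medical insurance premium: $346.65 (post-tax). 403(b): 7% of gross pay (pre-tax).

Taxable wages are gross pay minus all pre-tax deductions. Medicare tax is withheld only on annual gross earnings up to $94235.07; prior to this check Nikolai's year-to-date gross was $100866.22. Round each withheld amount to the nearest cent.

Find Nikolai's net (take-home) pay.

$3050.50

Transit benefit: $315.15
403(b): $4459.34 × 0.07 = $312.15
Pre-tax total = $315.15 + $312.15 = $627.30
Taxable wages = $4459.34 − $627.30 = $3832.04
Municipal income tax: $3832.04 × 0.0125 = $47.90
Medicare tax: annual cap $94235.07 already reached (YTD $100866.22), so $0.00
Union dues: $386.99
Medical insurance premium: $346.65
Total deductions = $315.15 + $312.15 + $47.90 + $0.00 + $386.99 + $346.65 = $1408.84
Net pay = $4459.34 − $1408.84 = $3050.50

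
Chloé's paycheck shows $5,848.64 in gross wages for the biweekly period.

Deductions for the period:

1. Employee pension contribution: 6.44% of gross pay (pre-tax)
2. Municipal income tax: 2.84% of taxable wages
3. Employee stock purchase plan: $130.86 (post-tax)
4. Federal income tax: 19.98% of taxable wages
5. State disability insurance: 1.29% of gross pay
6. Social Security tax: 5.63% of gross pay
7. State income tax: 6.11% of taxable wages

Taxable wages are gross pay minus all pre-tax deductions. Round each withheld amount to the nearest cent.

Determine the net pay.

$3,353.36

Employee pension contribution: $5,848.64 × 0.0644 = $376.65
Taxable wages = $5,848.64 − $376.65 = $5,471.99
Municipal income tax: $5,471.99 × 0.0284 = $155.40
Federal income tax: $5,471.99 × 0.1998 = $1,093.30
State income tax: $5,471.99 × 0.0611 = $334.34
State disability insurance: $5,848.64 × 0.0129 = $75.45
Social Security tax: $5,848.64 × 0.0563 = $329.28
Employee stock purchase plan: $130.86
Total deductions = $376.65 + $155.40 + $1,093.30 + $334.34 + $75.45 + $329.28 + $130.86 = $2,495.28
Net pay = $5,848.64 − $2,495.28 = $3,353.36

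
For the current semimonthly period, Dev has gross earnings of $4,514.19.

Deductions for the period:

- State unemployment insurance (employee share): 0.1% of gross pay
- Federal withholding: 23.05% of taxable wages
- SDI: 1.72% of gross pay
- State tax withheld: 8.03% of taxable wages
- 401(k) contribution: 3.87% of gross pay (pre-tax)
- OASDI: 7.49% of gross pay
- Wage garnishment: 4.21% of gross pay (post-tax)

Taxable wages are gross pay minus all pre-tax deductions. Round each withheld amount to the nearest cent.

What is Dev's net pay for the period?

401(k) contribution: $4,514.19 × 0.0387 = $174.70
Taxable wages = $4,514.19 − $174.70 = $4,339.49
State tax withheld: $4,339.49 × 0.0803 = $348.46
Federal withholding: $4,339.49 × 0.2305 = $1,000.25
State unemployment insurance (employee share): $4,514.19 × 0.001 = $4.51
OASDI: $4,514.19 × 0.0749 = $338.11
SDI: $4,514.19 × 0.0172 = $77.64
Wage garnishment: $4,514.19 × 0.0421 = $190.05
Total deductions = $174.70 + $348.46 + $1,000.25 + $4.51 + $338.11 + $77.64 + $190.05 = $2,133.72
Net pay = $4,514.19 − $2,133.72 = $2,380.47

$2,380.47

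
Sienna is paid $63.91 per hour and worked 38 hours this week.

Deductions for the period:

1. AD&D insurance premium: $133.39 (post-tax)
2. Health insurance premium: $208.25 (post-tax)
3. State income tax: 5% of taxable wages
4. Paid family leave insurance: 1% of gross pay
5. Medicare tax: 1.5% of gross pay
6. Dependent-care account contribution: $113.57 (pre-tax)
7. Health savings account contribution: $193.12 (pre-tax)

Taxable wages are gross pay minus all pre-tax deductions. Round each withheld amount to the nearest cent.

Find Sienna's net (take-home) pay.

Gross pay: 38 × $63.91 = $2428.58
Health savings account contribution: $193.12
Dependent-care account contribution: $113.57
Pre-tax total = $193.12 + $113.57 = $306.69
Taxable wages = $2428.58 − $306.69 = $2121.89
State income tax: $2121.89 × 0.05 = $106.09
Medicare tax: $2428.58 × 0.015 = $36.43
Paid family leave insurance: $2428.58 × 0.01 = $24.29
AD&D insurance premium: $133.39
Health insurance premium: $208.25
Total deductions = $193.12 + $113.57 + $106.09 + $36.43 + $24.29 + $133.39 + $208.25 = $815.14
Net pay = $2428.58 − $815.14 = $1613.44

$1613.44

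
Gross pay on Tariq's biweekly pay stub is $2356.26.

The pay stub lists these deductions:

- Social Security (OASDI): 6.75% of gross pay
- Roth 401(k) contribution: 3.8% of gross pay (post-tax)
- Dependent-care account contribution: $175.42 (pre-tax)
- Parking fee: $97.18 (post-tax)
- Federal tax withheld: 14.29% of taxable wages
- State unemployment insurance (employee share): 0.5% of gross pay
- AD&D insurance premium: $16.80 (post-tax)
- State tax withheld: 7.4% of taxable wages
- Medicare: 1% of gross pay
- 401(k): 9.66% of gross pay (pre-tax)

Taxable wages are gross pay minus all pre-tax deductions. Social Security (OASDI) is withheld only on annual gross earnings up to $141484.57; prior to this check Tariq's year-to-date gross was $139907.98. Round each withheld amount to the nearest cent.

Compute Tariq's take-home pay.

$1184.29

Dependent-care account contribution: $175.42
401(k): $2356.26 × 0.0966 = $227.61
Pre-tax total = $175.42 + $227.61 = $403.03
Taxable wages = $2356.26 − $403.03 = $1953.23
State tax withheld: $1953.23 × 0.074 = $144.54
Federal tax withheld: $1953.23 × 0.1429 = $279.12
Social Security (OASDI): only $141484.57 − $139907.98 = $1576.59 of this check is subject → $1576.59 × 0.0675 = $106.42
Medicare: $2356.26 × 0.01 = $23.56
State unemployment insurance (employee share): $2356.26 × 0.005 = $11.78
Parking fee: $97.18
Roth 401(k) contribution: $2356.26 × 0.038 = $89.54
AD&D insurance premium: $16.80
Total deductions = $175.42 + $227.61 + $144.54 + $279.12 + $106.42 + $23.56 + $11.78 + $97.18 + $89.54 + $16.80 = $1171.97
Net pay = $2356.26 − $1171.97 = $1184.29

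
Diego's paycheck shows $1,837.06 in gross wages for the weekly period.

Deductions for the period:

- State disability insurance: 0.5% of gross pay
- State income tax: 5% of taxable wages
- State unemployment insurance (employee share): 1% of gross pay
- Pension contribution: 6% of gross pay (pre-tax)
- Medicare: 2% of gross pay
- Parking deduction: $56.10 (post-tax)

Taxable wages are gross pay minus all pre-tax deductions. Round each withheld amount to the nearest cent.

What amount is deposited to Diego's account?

$1,520.10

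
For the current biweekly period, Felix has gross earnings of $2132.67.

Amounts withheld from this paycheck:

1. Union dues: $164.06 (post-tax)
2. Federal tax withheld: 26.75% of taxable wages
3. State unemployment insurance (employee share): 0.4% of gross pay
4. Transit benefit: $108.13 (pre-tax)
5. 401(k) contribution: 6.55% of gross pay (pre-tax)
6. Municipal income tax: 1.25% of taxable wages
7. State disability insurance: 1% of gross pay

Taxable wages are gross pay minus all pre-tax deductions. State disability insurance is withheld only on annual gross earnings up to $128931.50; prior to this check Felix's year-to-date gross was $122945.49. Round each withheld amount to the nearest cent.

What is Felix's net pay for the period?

$1163.17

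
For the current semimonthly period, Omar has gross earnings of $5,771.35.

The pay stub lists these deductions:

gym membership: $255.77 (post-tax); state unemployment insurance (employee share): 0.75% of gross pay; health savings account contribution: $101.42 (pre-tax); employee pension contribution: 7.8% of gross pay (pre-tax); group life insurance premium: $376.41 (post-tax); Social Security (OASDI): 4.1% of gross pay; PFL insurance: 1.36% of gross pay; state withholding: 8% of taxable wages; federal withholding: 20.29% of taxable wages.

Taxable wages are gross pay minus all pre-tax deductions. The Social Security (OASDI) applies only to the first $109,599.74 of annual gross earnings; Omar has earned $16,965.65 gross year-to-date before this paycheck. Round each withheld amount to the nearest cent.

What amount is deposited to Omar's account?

$2,752.50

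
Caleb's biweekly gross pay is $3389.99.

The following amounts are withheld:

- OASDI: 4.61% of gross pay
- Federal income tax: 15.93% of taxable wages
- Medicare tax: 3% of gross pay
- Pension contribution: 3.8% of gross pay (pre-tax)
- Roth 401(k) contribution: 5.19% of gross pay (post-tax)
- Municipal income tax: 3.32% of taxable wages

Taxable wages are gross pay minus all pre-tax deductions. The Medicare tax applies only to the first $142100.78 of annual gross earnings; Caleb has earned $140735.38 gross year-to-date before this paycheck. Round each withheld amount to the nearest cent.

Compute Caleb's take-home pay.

$2260.22

Pension contribution: $3389.99 × 0.038 = $128.82
Taxable wages = $3389.99 − $128.82 = $3261.17
Municipal income tax: $3261.17 × 0.0332 = $108.27
Federal income tax: $3261.17 × 0.1593 = $519.50
OASDI: $3389.99 × 0.0461 = $156.28
Medicare tax: only $142100.78 − $140735.38 = $1365.40 of this check is subject → $1365.40 × 0.03 = $40.96
Roth 401(k) contribution: $3389.99 × 0.0519 = $175.94
Total deductions = $128.82 + $108.27 + $519.50 + $156.28 + $40.96 + $175.94 = $1129.77
Net pay = $3389.99 − $1129.77 = $2260.22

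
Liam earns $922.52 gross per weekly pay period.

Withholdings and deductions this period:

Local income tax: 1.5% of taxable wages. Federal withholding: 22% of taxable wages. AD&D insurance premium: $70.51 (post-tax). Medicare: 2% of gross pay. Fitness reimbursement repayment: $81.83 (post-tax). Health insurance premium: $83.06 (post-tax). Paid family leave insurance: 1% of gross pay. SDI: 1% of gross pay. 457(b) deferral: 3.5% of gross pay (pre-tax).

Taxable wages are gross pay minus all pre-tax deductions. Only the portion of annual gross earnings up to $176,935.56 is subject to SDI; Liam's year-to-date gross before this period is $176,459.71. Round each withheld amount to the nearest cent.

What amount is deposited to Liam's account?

457(b) deferral: $922.52 × 0.035 = $32.29
Taxable wages = $922.52 − $32.29 = $890.23
Local income tax: $890.23 × 0.015 = $13.35
Federal withholding: $890.23 × 0.22 = $195.85
Paid family leave insurance: $922.52 × 0.01 = $9.23
Medicare: $922.52 × 0.02 = $18.45
SDI: only $176,935.56 − $176,459.71 = $475.85 of this check is subject → $475.85 × 0.01 = $4.76
AD&D insurance premium: $70.51
Health insurance premium: $83.06
Fitness reimbursement repayment: $81.83
Total deductions = $32.29 + $13.35 + $195.85 + $9.23 + $18.45 + $4.76 + $70.51 + $83.06 + $81.83 = $509.33
Net pay = $922.52 − $509.33 = $413.19

$413.19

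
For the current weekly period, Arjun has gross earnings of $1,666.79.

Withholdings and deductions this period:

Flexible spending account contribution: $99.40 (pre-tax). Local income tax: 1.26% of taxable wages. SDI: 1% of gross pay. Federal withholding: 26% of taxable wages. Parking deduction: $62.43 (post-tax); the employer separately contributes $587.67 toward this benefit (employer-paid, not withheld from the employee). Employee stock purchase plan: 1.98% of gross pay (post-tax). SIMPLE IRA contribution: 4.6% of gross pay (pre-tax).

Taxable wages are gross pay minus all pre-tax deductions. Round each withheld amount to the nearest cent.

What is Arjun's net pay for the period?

SIMPLE IRA contribution: $1,666.79 × 0.046 = $76.67
Flexible spending account contribution: $99.40
Pre-tax total = $76.67 + $99.40 = $176.07
Taxable wages = $1,666.79 − $176.07 = $1,490.72
Federal withholding: $1,490.72 × 0.26 = $387.59
Local income tax: $1,490.72 × 0.0126 = $18.78
SDI: $1,666.79 × 0.01 = $16.67
Parking deduction: $62.43
Employee stock purchase plan: $1,666.79 × 0.0198 = $33.00
(Employer's $587.67 toward parking deduction is not withheld from the employee.)
Total deductions = $76.67 + $99.40 + $387.59 + $18.78 + $16.67 + $62.43 + $33.00 = $694.54
Net pay = $1,666.79 − $694.54 = $972.25

$972.25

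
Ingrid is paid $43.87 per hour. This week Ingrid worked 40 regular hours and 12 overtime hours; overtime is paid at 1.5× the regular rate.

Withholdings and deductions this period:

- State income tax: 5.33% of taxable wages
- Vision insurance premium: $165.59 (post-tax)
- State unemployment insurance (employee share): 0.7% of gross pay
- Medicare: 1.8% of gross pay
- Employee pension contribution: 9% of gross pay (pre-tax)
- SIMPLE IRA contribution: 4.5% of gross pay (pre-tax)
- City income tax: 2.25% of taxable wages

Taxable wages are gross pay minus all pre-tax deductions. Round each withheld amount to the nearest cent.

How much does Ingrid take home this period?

Regular pay: 40 × $43.87 = $1,754.80
Overtime pay: 12 × $43.87 × 1.5 = $789.66
Gross pay = $1,754.80 + $789.66 = $2,544.46
Employee pension contribution: $2,544.46 × 0.09 = $229.00
SIMPLE IRA contribution: $2,544.46 × 0.045 = $114.50
Pre-tax total = $229.00 + $114.50 = $343.50
Taxable wages = $2,544.46 − $343.50 = $2,200.96
City income tax: $2,200.96 × 0.0225 = $49.52
State income tax: $2,200.96 × 0.0533 = $117.31
Medicare: $2,544.46 × 0.018 = $45.80
State unemployment insurance (employee share): $2,544.46 × 0.007 = $17.81
Vision insurance premium: $165.59
Total deductions = $229.00 + $114.50 + $49.52 + $117.31 + $45.80 + $17.81 + $165.59 = $739.53
Net pay = $2,544.46 − $739.53 = $1,804.93

$1,804.93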